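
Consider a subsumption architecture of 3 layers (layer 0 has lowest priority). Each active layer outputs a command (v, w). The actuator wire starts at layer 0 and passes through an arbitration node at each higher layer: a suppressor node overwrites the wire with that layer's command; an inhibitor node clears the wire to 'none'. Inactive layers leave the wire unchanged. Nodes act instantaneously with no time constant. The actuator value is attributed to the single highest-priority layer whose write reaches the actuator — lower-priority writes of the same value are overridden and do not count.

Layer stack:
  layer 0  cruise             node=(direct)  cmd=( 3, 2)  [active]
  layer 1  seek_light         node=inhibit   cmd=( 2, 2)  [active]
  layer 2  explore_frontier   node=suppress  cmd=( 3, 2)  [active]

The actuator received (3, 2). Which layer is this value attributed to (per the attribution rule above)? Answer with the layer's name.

explore_frontier

layer 0 (cruise) active — direct: (3, 2)
layer 1 (seek_light) active — inhibits: none
layer 2 (explore_frontier) active — suppresses: (3, 2)
→ actuator (3, 2)
last writer: layer 2 = explore_frontier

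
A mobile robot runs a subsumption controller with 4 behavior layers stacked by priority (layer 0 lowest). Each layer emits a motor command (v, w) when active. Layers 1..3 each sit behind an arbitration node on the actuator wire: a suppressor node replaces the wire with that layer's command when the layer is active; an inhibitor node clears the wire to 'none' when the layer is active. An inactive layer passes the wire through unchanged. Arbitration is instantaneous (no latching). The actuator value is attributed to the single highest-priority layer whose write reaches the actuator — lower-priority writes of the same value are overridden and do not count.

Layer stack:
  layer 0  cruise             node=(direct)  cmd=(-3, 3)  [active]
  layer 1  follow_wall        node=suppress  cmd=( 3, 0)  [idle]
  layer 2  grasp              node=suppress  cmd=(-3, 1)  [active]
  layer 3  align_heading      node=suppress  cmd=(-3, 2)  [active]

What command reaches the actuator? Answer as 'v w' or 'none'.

-3 2

layer 0 (cruise) active — direct: (-3, 3)
layer 1 (follow_wall) idle — unchanged: (-3, 3)
layer 2 (grasp) active — suppresses: (-3, 1)
layer 3 (align_heading) active — suppresses: (-3, 2)
→ actuator (-3, 2)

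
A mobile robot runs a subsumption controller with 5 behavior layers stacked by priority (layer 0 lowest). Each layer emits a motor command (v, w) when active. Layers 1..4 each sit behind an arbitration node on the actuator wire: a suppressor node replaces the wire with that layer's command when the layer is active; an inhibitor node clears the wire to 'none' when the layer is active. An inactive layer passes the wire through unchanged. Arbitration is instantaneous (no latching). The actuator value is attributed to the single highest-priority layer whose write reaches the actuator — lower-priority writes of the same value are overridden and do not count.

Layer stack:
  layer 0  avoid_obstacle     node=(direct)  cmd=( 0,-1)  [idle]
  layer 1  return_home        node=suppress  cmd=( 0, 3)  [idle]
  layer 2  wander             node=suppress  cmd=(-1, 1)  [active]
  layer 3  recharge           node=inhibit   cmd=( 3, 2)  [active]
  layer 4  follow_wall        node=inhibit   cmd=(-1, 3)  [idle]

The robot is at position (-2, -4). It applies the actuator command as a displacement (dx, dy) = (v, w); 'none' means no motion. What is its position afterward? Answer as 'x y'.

layer 0 (avoid_obstacle) idle — none
layer 1 (return_home) idle — unchanged: none
layer 2 (wander) active — suppresses: (-1, 1)
layer 3 (recharge) active — inhibits: none
layer 4 (follow_wall) idle — unchanged: none
→ actuator none
position: (-2, -4) + none = (-2, -4)

-2 -4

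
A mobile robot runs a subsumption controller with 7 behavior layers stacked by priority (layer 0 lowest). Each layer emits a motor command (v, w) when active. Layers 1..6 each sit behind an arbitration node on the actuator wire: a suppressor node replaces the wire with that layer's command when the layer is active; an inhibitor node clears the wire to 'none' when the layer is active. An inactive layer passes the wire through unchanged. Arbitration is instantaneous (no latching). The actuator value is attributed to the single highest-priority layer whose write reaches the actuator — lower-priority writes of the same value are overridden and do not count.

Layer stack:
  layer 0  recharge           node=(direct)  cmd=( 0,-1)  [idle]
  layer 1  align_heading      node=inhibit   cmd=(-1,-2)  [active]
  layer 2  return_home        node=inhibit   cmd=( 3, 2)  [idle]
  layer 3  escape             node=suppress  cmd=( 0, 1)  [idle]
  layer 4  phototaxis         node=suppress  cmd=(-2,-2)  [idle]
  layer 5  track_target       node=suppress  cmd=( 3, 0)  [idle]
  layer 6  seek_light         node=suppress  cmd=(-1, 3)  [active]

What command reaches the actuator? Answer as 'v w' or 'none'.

L0 recharge: idle → wire = none
L1 align_heading: active, inhibitor → wire = none
L2 return_home: idle → wire stays none
L3 escape: idle → wire stays none
L4 phototaxis: idle → wire stays none
L5 track_target: idle → wire stays none
L6 seek_light: active, suppressor → wire = (-1, 3)
actuator = (-1, 3)

-1 3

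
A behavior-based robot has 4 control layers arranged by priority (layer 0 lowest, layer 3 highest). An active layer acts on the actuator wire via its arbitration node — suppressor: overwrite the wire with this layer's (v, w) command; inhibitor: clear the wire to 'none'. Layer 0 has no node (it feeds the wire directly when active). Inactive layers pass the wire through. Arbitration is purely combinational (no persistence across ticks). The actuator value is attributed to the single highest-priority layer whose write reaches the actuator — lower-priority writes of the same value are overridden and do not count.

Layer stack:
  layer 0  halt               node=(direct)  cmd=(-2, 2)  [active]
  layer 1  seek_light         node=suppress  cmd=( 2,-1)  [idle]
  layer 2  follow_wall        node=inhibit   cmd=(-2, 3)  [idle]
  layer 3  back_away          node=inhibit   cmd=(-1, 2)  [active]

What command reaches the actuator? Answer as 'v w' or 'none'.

none

L0 halt: active, feeds wire = (-2, 2)
L1 seek_light: idle → wire stays (-2, 2)
L2 follow_wall: idle → wire stays (-2, 2)
L3 back_away: active, inhibitor → wire = none
actuator = none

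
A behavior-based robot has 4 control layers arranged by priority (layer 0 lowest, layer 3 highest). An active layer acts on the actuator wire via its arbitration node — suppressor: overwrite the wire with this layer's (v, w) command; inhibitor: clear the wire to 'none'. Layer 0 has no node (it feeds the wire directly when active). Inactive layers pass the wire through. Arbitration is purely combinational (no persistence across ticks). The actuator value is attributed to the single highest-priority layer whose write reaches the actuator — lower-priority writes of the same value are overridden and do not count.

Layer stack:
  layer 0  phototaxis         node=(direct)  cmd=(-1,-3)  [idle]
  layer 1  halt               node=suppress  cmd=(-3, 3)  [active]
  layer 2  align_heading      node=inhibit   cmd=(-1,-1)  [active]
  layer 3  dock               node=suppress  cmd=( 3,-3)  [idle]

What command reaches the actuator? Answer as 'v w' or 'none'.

none

L0 phototaxis: idle → wire = none
L1 halt: active, suppressor → wire = (-3, 3)
L2 align_heading: active, inhibitor → wire = none
L3 dock: idle → wire stays none
actuator = none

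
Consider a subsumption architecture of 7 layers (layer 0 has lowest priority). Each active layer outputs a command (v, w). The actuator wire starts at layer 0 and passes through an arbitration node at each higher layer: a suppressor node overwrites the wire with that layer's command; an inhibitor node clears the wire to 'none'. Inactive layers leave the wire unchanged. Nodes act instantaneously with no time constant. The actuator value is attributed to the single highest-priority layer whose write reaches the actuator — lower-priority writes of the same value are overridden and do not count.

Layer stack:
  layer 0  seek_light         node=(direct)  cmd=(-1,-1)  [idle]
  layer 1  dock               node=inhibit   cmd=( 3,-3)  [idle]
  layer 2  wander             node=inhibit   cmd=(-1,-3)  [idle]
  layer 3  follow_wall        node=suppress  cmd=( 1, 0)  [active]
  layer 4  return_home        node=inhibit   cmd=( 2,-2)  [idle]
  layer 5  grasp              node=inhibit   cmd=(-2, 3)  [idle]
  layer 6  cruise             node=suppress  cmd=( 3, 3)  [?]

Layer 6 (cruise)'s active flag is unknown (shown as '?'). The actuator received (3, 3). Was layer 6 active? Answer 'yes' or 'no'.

If layer 6 is active=yes:
  actuator would be (3, 3)
If layer 6 is active=no:
  actuator would be (1, 0)
Observed (3, 3), so layer 6 was active.

yes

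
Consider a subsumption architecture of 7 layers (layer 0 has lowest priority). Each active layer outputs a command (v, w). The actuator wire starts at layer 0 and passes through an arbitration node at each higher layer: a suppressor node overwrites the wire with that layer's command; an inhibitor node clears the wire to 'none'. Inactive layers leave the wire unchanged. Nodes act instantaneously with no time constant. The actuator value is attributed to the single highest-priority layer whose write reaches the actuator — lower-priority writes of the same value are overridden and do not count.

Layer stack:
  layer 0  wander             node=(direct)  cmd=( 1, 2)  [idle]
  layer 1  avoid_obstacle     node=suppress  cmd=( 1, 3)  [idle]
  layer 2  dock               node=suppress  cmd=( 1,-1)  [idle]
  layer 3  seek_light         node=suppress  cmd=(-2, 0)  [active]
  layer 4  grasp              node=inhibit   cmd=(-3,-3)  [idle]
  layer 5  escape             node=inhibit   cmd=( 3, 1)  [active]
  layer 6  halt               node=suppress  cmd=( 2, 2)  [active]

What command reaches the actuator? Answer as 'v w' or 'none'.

[0] wander off; wire := none
[1] avoid_obstacle off; pass none
[2] dock off; pass none
[3] seek_light on (suppress); wire := (-2, 0)
[4] grasp off; pass (-2, 0)
[5] escape on (inhibit); wire := none
[6] halt on (suppress); wire := (2, 2)
output (2, 2)

2 2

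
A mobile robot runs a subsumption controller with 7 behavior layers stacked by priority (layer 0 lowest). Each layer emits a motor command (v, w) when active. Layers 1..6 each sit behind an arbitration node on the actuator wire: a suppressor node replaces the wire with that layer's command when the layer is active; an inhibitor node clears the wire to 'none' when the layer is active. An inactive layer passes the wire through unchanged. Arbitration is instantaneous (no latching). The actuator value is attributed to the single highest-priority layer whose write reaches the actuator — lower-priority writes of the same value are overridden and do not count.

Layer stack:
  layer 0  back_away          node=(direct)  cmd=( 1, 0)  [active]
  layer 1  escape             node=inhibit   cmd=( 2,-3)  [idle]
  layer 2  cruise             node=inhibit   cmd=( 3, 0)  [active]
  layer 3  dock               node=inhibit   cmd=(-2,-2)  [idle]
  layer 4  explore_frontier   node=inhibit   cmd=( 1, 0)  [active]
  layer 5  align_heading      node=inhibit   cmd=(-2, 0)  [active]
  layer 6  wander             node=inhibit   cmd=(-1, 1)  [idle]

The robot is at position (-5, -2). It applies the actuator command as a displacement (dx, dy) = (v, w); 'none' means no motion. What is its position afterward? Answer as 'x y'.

-5 -2

L0 back_away: active, feeds wire = (1, 0)
L1 escape: idle → wire stays (1, 0)
L2 cruise: active, inhibitor → wire = none
L3 dock: idle → wire stays none
L4 explore_frontier: active, inhibitor → wire = none
L5 align_heading: active, inhibitor → wire = none
L6 wander: idle → wire stays none
actuator = none
position: (-5, -2) + none = (-5, -2)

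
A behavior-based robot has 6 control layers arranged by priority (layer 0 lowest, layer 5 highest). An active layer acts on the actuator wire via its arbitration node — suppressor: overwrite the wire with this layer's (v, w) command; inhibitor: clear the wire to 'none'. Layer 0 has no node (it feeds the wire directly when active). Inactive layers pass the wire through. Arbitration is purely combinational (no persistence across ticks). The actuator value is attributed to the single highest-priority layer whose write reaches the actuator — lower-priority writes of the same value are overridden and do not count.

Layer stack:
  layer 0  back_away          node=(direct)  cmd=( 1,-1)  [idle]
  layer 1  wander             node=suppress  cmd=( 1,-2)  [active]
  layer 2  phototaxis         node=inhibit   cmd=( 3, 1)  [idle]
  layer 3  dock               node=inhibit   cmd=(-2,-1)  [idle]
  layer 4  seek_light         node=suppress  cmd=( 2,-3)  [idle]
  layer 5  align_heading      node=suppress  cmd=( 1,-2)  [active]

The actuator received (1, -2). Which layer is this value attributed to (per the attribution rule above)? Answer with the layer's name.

align_heading

[0] back_away off; wire := none
[1] wander on (suppress); wire := (1, -2)
[2] phototaxis off; pass (1, -2)
[3] dock off; pass (1, -2)
[4] seek_light off; pass (1, -2)
[5] align_heading on (suppress); wire := (1, -2)
output (1, -2)
last writer: layer 5 = align_heading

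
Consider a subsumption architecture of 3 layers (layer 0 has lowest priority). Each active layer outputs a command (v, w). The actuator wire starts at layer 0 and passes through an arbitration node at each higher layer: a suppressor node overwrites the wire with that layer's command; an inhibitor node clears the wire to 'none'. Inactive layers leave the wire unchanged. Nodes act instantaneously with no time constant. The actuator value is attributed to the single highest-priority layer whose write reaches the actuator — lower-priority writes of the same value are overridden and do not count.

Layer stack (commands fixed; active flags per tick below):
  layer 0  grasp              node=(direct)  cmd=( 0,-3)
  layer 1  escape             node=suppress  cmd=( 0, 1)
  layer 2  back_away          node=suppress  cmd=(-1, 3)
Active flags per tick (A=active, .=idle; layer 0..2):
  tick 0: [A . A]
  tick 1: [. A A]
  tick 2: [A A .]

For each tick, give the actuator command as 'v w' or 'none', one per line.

-1 3
-1 3
0 1

tick 0:
  layer 0 (grasp) active — direct: (0, -3)
  layer 1 (escape) idle — unchanged: (0, -3)
  layer 2 (back_away) active — suppresses: (-1, 3)
  → actuator (-1, 3)
tick 1:
  layer 0 (grasp) idle — none
  layer 1 (escape) active — suppresses: (0, 1)
  layer 2 (back_away) active — suppresses: (-1, 3)
  → actuator (-1, 3)
tick 2:
  layer 0 (grasp) active — direct: (0, -3)
  layer 1 (escape) active — suppresses: (0, 1)
  layer 2 (back_away) idle — unchanged: (0, 1)
  → actuator (0, 1)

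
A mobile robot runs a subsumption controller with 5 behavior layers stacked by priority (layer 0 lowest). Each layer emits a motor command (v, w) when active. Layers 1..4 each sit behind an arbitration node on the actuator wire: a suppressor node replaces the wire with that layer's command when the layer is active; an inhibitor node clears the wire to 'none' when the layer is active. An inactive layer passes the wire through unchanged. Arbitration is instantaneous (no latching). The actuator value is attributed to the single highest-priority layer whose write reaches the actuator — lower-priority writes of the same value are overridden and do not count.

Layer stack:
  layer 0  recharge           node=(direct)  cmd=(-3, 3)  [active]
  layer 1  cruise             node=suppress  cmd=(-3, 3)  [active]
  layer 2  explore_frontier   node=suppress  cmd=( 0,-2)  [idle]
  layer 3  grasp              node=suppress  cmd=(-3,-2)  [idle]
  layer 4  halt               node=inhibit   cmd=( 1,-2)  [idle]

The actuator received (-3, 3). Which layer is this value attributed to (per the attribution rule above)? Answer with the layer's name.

L0 recharge: active, feeds wire = (-3, 3)
L1 cruise: active, suppressor → wire = (-3, 3)
L2 explore_frontier: idle → wire stays (-3, 3)
L3 grasp: idle → wire stays (-3, 3)
L4 halt: idle → wire stays (-3, 3)
actuator = (-3, 3)
last writer: layer 1 = cruise

cruise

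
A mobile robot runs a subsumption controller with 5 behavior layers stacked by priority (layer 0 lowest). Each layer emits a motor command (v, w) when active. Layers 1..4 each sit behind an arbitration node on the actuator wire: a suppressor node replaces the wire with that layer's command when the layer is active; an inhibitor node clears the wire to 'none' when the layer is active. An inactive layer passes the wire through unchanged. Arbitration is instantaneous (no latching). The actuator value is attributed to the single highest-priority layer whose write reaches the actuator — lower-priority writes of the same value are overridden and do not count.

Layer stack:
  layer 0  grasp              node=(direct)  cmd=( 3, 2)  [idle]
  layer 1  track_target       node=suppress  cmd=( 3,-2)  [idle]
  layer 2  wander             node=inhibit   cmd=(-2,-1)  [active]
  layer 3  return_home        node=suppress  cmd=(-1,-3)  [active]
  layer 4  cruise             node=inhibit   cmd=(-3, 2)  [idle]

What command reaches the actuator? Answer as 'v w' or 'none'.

layer 0 (grasp) idle — none
layer 1 (track_target) idle — unchanged: none
layer 2 (wander) active — inhibits: none
layer 3 (return_home) active — suppresses: (-1, -3)
layer 4 (cruise) idle — unchanged: (-1, -3)
→ actuator (-1, -3)

-1 -3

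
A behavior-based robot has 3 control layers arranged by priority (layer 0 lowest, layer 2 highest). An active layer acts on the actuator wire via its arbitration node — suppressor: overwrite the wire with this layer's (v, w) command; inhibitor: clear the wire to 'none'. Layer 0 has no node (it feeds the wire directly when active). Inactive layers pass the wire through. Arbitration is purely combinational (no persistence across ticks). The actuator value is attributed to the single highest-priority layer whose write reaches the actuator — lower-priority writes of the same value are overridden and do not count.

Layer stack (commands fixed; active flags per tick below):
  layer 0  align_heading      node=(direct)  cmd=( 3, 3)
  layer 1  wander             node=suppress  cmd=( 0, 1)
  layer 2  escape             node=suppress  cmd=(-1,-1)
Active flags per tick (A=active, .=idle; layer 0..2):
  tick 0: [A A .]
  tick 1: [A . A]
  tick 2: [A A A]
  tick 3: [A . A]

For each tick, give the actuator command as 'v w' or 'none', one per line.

tick 0:
  layer 0 (align_heading) active — direct: (3, 3)
  layer 1 (wander) active — suppresses: (0, 1)
  layer 2 (escape) idle — unchanged: (0, 1)
  → actuator (0, 1)
tick 1:
  layer 0 (align_heading) active — direct: (3, 3)
  layer 1 (wander) idle — unchanged: (3, 3)
  layer 2 (escape) active — suppresses: (-1, -1)
  → actuator (-1, -1)
tick 2:
  layer 0 (align_heading) active — direct: (3, 3)
  layer 1 (wander) active — suppresses: (0, 1)
  layer 2 (escape) active — suppresses: (-1, -1)
  → actuator (-1, -1)
tick 3:
  layer 0 (align_heading) active — direct: (3, 3)
  layer 1 (wander) idle — unchanged: (3, 3)
  layer 2 (escape) active — suppresses: (-1, -1)
  → actuator (-1, -1)

0 1
-1 -1
-1 -1
-1 -1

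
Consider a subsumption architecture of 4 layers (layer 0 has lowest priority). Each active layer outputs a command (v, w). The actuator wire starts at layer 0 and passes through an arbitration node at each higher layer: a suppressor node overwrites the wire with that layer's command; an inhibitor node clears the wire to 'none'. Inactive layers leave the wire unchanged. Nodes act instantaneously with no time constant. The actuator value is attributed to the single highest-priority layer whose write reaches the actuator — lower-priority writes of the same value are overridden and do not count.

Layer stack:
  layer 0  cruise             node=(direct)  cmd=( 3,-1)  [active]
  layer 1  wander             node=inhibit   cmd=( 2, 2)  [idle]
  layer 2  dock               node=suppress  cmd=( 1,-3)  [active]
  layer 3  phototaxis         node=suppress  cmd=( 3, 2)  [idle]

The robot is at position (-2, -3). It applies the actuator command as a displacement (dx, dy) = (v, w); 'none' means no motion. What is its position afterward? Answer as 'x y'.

L0 cruise: active, feeds wire = (3, -1)
L1 wander: idle → wire stays (3, -1)
L2 dock: active, suppressor → wire = (1, -3)
L3 phototaxis: idle → wire stays (1, -3)
actuator = (1, -3)
position: (-2, -3) + (1, -3) = (-1, -6)

-1 -6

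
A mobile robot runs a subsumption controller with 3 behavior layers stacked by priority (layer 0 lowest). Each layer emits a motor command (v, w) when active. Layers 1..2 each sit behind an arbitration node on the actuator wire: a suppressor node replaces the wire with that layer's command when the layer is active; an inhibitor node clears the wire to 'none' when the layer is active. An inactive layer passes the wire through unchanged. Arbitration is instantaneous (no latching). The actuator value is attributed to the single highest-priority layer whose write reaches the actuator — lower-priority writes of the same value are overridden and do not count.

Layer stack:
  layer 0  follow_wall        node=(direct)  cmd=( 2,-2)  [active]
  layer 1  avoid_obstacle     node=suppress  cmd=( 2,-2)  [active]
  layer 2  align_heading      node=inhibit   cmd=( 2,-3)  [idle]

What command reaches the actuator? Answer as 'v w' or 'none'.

[0] follow_wall on; wire := (2, -2)
[1] avoid_obstacle on (suppress); wire := (2, -2)
[2] align_heading off; pass (2, -2)
output (2, -2)

2 -2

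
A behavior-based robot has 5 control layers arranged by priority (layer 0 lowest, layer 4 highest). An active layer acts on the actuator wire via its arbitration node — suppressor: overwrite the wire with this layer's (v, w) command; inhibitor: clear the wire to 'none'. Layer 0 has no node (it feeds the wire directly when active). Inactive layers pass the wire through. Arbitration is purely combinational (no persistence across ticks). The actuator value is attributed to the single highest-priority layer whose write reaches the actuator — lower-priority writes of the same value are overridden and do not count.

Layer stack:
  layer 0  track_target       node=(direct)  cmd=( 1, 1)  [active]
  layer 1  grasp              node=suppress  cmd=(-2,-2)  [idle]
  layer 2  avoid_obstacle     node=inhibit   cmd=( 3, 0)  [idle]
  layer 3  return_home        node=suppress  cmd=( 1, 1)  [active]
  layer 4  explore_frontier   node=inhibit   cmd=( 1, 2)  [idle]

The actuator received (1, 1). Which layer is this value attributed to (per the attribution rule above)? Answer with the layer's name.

return_home

layer 0 (track_target) active — direct: (1, 1)
layer 1 (grasp) idle — unchanged: (1, 1)
layer 2 (avoid_obstacle) idle — unchanged: (1, 1)
layer 3 (return_home) active — suppresses: (1, 1)
layer 4 (explore_frontier) idle — unchanged: (1, 1)
→ actuator (1, 1)
last writer: layer 3 = return_home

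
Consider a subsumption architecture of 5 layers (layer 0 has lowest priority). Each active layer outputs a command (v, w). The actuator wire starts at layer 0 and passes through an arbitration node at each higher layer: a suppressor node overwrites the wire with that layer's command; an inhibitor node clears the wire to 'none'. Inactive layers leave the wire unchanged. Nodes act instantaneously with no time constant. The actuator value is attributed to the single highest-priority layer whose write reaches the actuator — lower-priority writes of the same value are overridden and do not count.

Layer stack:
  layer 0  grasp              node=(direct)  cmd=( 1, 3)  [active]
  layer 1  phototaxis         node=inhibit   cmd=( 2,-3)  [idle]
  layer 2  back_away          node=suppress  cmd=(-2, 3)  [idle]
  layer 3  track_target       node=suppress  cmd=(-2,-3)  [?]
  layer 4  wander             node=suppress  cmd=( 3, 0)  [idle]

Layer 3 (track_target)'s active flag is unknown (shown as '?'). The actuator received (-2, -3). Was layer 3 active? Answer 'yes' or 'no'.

yes

If layer 3 is active=yes:
  actuator would be (-2, -3)
If layer 3 is active=no:
  actuator would be (1, 3)
Observed (-2, -3), so layer 3 was active.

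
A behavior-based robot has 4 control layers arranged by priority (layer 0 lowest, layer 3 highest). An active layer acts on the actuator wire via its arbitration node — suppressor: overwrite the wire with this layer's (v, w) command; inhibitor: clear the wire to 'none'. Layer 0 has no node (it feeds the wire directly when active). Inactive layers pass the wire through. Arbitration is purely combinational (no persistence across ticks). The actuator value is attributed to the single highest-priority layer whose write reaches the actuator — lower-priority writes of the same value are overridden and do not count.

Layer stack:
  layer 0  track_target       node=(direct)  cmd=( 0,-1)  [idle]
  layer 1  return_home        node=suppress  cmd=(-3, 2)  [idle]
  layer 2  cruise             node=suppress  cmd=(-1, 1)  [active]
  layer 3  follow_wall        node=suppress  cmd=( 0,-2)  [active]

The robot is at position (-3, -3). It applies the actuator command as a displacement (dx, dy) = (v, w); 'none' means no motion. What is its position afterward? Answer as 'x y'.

layer 0 (track_target) idle — none
layer 1 (return_home) idle — unchanged: none
layer 2 (cruise) active — suppresses: (-1, 1)
layer 3 (follow_wall) active — suppresses: (0, -2)
→ actuator (0, -2)
position: (-3, -3) + (0, -2) = (-3, -5)

-3 -5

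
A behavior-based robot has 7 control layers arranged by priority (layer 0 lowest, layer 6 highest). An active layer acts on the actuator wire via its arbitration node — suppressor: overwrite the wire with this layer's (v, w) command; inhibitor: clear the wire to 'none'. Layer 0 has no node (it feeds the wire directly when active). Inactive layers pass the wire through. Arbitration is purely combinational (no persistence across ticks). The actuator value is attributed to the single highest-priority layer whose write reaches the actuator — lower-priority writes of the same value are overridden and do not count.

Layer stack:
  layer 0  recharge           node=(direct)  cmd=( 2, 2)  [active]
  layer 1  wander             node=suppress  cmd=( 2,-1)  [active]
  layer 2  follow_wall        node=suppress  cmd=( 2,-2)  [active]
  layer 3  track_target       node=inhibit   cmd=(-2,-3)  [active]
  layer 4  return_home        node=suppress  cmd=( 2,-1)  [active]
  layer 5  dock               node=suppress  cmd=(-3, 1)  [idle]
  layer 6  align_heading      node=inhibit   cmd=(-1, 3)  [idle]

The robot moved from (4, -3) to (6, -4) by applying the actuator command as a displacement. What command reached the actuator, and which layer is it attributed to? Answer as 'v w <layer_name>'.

2 -1 return_home

displacement = (6, -4) − (4, -3) = (2, -1)
layer 0 (recharge) active — direct: (2, 2)
layer 1 (wander) active — suppresses: (2, -1)
layer 2 (follow_wall) active — suppresses: (2, -2)
layer 3 (track_target) active — inhibits: none
layer 4 (return_home) active — suppresses: (2, -1)
layer 5 (dock) idle — unchanged: (2, -1)
layer 6 (align_heading) idle — unchanged: (2, -1)
→ actuator (2, -1) — from layer 4 (return_home)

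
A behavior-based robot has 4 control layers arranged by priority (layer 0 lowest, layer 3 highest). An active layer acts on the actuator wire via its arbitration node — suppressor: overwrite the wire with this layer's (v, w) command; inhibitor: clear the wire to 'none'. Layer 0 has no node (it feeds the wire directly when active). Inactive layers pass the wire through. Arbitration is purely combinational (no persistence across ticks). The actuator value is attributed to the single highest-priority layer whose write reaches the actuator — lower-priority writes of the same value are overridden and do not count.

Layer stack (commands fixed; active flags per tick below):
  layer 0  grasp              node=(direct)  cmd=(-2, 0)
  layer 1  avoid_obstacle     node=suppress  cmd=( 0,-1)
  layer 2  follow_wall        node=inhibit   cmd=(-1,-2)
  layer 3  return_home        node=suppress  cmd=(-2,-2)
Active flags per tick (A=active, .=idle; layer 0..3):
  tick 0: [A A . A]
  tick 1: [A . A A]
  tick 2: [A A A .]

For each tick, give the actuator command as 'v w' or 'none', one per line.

tick 0:
  layer 0 (grasp) active — direct: (-2, 0)
  layer 1 (avoid_obstacle) active — suppresses: (0, -1)
  layer 2 (follow_wall) idle — unchanged: (0, -1)
  layer 3 (return_home) active — suppresses: (-2, -2)
  → actuator (-2, -2)
tick 1:
  layer 0 (grasp) active — direct: (-2, 0)
  layer 1 (avoid_obstacle) idle — unchanged: (-2, 0)
  layer 2 (follow_wall) active — inhibits: none
  layer 3 (return_home) active — suppresses: (-2, -2)
  → actuator (-2, -2)
tick 2:
  layer 0 (grasp) active — direct: (-2, 0)
  layer 1 (avoid_obstacle) active — suppresses: (0, -1)
  layer 2 (follow_wall) active — inhibits: none
  layer 3 (return_home) idle — unchanged: none
  → actuator none

-2 -2
-2 -2
none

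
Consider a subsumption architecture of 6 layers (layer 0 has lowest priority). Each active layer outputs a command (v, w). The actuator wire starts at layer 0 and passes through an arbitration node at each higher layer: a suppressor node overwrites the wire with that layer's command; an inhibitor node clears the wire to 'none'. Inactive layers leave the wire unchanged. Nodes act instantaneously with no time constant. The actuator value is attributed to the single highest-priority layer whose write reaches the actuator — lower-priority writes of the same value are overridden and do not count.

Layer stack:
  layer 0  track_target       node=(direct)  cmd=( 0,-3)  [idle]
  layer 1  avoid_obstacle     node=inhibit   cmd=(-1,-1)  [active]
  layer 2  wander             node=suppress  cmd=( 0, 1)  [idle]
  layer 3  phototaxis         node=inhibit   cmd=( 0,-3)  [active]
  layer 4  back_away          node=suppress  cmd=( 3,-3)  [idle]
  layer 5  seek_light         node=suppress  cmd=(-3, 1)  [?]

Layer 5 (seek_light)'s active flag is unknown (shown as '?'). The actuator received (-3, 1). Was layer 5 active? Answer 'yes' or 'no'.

If layer 5 is active=yes:
  actuator would be (-3, 1)
If layer 5 is active=no:
  actuator would be none
Observed (-3, 1), so layer 5 was active.

yes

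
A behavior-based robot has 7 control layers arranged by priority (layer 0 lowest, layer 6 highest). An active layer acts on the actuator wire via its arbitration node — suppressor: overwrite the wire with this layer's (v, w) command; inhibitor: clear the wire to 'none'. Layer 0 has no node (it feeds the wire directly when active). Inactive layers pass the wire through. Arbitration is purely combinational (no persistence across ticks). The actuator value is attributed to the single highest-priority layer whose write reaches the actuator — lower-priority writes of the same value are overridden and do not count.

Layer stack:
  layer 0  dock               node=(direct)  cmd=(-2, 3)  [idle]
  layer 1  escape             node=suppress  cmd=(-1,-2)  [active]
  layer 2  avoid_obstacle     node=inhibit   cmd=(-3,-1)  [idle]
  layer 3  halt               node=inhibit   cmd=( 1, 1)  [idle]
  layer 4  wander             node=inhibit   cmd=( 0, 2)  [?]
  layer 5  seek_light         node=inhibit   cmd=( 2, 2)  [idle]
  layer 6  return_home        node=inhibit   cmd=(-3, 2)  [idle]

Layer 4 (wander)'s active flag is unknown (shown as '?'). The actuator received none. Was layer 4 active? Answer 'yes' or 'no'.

If layer 4 is active=yes:
  actuator would be none
If layer 4 is active=no:
  actuator would be (-1, -2)
Observed none, so layer 4 was active.

yes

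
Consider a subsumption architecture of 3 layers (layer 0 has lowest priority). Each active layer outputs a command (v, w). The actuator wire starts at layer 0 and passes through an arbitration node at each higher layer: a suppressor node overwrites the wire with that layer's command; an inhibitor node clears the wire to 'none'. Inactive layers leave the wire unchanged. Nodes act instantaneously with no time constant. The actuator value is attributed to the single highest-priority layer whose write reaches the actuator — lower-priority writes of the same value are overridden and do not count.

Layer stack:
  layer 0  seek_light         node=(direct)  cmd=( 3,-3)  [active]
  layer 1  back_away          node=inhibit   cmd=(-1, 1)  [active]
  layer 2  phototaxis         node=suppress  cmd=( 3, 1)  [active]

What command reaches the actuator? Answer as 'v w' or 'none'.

3 1

[0] seek_light on; wire := (3, -3)
[1] back_away on (inhibit); wire := none
[2] phototaxis on (suppress); wire := (3, 1)
output (3, 1)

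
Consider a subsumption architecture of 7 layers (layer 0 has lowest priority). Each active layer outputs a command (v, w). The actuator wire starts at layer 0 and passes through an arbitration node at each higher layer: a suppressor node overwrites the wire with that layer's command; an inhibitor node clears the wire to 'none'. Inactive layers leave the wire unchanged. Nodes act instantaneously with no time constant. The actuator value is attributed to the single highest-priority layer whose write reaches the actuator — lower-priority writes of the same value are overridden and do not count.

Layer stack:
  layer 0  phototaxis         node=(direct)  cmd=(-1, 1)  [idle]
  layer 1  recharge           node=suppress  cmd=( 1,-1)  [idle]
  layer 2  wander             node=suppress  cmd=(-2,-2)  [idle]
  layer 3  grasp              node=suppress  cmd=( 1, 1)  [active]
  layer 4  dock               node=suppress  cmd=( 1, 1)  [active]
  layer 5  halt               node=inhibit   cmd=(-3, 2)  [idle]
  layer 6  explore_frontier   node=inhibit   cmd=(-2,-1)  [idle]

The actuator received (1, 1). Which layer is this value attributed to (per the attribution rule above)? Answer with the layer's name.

dock

[0] phototaxis off; wire := none
[1] recharge off; pass none
[2] wander off; pass none
[3] grasp on (suppress); wire := (1, 1)
[4] dock on (suppress); wire := (1, 1)
[5] halt off; pass (1, 1)
[6] explore_frontier off; pass (1, 1)
output (1, 1)
last writer: layer 4 = dock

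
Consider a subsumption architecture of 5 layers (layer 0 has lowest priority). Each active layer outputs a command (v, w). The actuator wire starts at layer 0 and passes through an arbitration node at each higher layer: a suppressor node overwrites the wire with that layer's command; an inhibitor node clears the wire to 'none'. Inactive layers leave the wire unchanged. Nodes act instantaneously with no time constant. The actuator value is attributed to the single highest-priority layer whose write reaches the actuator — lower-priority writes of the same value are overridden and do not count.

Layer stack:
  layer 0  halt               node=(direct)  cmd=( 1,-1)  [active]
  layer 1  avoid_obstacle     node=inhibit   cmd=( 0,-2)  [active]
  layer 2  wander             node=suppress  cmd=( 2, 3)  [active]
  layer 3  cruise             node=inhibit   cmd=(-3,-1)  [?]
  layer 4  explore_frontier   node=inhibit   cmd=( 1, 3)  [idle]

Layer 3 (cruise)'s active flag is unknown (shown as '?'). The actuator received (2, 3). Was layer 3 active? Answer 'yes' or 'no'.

If layer 3 is active=yes:
  actuator would be none
If layer 3 is active=no:
  actuator would be (2, 3)
Observed (2, 3), so layer 3 was idle.

no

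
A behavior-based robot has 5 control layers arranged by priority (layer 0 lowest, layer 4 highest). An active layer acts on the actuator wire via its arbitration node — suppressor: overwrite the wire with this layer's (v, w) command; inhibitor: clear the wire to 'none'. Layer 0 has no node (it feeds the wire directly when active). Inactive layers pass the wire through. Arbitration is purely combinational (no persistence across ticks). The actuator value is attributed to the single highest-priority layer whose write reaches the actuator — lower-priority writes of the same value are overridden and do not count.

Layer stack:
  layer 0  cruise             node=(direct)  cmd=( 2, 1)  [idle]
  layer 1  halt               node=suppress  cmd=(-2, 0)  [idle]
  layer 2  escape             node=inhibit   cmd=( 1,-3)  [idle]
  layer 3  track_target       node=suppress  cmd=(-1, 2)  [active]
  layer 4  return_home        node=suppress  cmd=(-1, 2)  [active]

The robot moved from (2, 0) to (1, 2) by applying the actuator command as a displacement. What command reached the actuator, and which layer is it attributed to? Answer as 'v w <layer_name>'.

displacement = (1, 2) − (2, 0) = (-1, 2)
[0] cruise off; wire := none
[1] halt off; pass none
[2] escape off; pass none
[3] track_target on (suppress); wire := (-1, 2)
[4] return_home on (suppress); wire := (-1, 2)
output (-1, 2) — from layer 4 (return_home)

-1 2 return_home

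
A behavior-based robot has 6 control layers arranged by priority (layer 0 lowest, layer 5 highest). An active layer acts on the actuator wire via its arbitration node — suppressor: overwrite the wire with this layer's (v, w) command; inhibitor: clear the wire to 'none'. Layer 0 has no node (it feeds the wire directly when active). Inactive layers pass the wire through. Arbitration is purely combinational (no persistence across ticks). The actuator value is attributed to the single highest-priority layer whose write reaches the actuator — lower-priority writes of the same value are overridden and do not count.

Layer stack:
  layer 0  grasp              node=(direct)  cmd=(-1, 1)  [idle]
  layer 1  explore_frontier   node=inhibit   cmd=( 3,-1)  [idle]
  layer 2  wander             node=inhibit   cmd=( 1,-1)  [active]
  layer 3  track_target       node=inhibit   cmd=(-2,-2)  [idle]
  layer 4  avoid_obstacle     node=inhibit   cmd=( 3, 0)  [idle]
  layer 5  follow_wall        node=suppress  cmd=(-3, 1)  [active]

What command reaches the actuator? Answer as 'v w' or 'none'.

layer 0 (grasp) idle — none
layer 1 (explore_frontier) idle — unchanged: none
layer 2 (wander) active — inhibits: none
layer 3 (track_target) idle — unchanged: none
layer 4 (avoid_obstacle) idle — unchanged: none
layer 5 (follow_wall) active — suppresses: (-3, 1)
→ actuator (-3, 1)

-3 1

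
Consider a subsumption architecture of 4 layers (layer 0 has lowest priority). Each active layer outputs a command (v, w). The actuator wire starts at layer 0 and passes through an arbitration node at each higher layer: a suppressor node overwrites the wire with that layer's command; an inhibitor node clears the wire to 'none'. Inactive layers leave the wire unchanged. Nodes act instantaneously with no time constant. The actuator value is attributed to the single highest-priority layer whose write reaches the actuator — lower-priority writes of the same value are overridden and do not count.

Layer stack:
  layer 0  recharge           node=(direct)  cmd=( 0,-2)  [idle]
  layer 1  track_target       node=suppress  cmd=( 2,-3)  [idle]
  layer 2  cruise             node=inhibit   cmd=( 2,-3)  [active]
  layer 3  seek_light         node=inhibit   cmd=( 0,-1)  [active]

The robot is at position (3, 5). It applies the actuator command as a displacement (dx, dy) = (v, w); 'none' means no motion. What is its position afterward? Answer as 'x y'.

L0 recharge: idle → wire = none
L1 track_target: idle → wire stays none
L2 cruise: active, inhibitor → wire = none
L3 seek_light: active, inhibitor → wire = none
actuator = none
position: (3, 5) + none = (3, 5)

3 5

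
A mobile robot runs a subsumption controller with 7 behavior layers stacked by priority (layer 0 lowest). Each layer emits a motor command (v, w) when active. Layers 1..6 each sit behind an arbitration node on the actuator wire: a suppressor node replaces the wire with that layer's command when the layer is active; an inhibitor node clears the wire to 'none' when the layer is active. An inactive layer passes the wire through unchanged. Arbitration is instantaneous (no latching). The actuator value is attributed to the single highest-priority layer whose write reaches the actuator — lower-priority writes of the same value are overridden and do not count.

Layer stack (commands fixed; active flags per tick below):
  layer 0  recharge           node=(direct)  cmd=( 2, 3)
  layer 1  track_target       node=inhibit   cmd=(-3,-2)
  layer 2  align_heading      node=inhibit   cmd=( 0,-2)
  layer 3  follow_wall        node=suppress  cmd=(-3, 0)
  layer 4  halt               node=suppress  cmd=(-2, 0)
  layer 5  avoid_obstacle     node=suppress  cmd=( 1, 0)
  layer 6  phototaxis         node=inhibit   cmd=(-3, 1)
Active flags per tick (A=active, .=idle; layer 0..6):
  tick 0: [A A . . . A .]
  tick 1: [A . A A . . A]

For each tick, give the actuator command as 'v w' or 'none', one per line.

1 0
none

tick 0:
  L0 recharge: active, feeds wire = (2, 3)
  L1 track_target: active, inhibitor → wire = none
  L2 align_heading: idle → wire stays none
  L3 follow_wall: idle → wire stays none
  L4 halt: idle → wire stays none
  L5 avoid_obstacle: active, suppressor → wire = (1, 0)
  L6 phototaxis: idle → wire stays (1, 0)
  actuator = (1, 0)
tick 1:
  L0 recharge: active, feeds wire = (2, 3)
  L1 track_target: idle → wire stays (2, 3)
  L2 align_heading: active, inhibitor → wire = none
  L3 follow_wall: active, suppressor → wire = (-3, 0)
  L4 halt: idle → wire stays (-3, 0)
  L5 avoid_obstacle: idle → wire stays (-3, 0)
  L6 phototaxis: active, inhibitor → wire = none
  actuator = none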